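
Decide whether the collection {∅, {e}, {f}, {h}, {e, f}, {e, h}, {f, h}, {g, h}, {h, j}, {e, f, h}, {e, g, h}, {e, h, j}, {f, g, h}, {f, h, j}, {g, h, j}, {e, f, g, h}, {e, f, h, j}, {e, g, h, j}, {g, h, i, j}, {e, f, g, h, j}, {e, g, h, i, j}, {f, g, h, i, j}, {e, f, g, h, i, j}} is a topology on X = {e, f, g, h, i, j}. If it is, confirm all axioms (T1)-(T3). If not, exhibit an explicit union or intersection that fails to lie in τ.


τ is NOT a topology on X.

Axiom (T1): ∅ ∈ τ? Yes; X ∈ τ? Yes.
Axiom (T2/T3): check pairwise unions and intersections of members of τ.
Counterexample for (T2): {f} ∪ {g, h, j} = {f, g, h, j} ∉ τ. Therefore τ is NOT a topology.


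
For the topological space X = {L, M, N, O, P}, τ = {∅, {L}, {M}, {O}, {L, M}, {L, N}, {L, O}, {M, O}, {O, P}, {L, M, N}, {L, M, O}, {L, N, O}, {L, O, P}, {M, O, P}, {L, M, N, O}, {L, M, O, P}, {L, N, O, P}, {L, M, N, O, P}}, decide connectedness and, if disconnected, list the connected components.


(X, τ) is disconnected; components = [{M}, {L, N}, {O, P}].

Find clopen sets (U ∈ τ with X ∖ U ∈ τ):
  U = ∅, X ∖ U = {L, M, N, O, P} — both open, so U is clopen.
  U = {M}, X ∖ U = {L, N, O, P} — both open, so U is clopen.
  U = {L, N}, X ∖ U = {M, O, P} — both open, so U is clopen.
  U = {O, P}, X ∖ U = {L, M, N} — both open, so U is clopen.
  U = {L, M, N}, X ∖ U = {O, P} — both open, so U is clopen.
  U = {M, O, P}, X ∖ U = {L, N} — both open, so U is clopen.
  U = {L, N, O, P}, X ∖ U = {M} — both open, so U is clopen.
  U = {L, M, N, O, P}, X ∖ U = ∅ — both open, so U is clopen.
Nontrivial clopen(s) exist: e.g. {L, M, N}. So (X, τ) is disconnected.
Compute connected components by grouping points that agree on all clopens:
  component: {M}
  component: {L, N}
  component: {O, P}


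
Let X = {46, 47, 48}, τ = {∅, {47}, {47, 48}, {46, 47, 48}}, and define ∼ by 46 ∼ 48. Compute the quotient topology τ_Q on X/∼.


X/∼ = {[46=48], [47]}; |τ_Q| = 3.

Equivalence classes: [46=48], [47].
Quotient map π: X → X/∼ sends 46 ↦ [46=48], 47 ↦ [47], 48 ↦ [46=48].
For each subset V ⊆ X/∼, compute π^{-1}(V) ⊆ X and check whether π^{-1}(V) ∈ τ. V is open in τ_Q iff π^{-1}(V) ∈ τ.
  V = {}: π^{-1}(V) = ∅ ∈ τ ✓.
  V = {[46=48]}: π^{-1}(V) = {46, 48} ∉ τ ✗.
  V = {[47]}: π^{-1}(V) = {47} ∈ τ ✓.
  V = {[46=48], [47]}: π^{-1}(V) = {46, 47, 48} ∈ τ ✓.
Open sets in the quotient: τ_Q = {{}, {[47]}, {[46=48], [47]}} (3 elements).


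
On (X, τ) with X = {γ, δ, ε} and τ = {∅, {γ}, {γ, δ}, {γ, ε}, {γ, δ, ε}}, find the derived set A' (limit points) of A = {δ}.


A' = ∅

For each x ∈ X, list the open sets U ∈ τ with x ∈ U, then check whether U ∩ (A ∖ {x}) ≠ ∅ for every such U.
  x = γ: open {γ} ∋ x has {γ} ∩ (A ∖ {γ}) = ∅, so x is NOT a limit point.
  x = δ: open {γ, δ} ∋ x has {γ, δ} ∩ (A ∖ {δ}) = ∅, so x is NOT a limit point.
  x = ε: open {γ, ε} ∋ x has {γ, ε} ∩ (A ∖ {ε}) = ∅, so x is NOT a limit point.
Collecting: A' = ∅.


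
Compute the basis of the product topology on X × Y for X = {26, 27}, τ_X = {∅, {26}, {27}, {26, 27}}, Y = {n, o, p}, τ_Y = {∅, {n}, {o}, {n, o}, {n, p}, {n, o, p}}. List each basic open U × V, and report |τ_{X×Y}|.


Basis B = {∅ × ∅, {26} × {n}, {26} × {o}, {27} × {n}, {27} × {o}, {26} × {n, o}, {26} × {n, p}, {26, 27} × {n}, {26, 27} × {o}, {27} × {n, o}, {27} × {n, p}, {26} × {n, o, p}, {27} × {n, o, p}, {26, 27} × {n, o}, {26, 27} × {n, p}, {26, 27} × {n, o, p}}; |τ_{X×Y}| = 36.

Enumerate products U × V with U ∈ τ_X, V ∈ τ_Y (deduplicated):
  ∅ × ∅ = {} (∅)
  {26} × {n} = {(26,n)}
  {26} × {o} = {(26,o)}
  {27} × {n} = {(27,n)}
  {27} × {o} = {(27,o)}
  {26} × {n, o} = {(26,n), (26,o)}
  {26} × {n, p} = {(26,n), (26,p)}
  {26, 27} × {n} = {(26,n), (27,n)}
  {26, 27} × {o} = {(26,o), (27,o)}
  {27} × {n, o} = {(27,n), (27,o)}
  {27} × {n, p} = {(27,n), (27,p)}
  {26} × {n, o, p} = {(26,n), (26,o), (26,p)}
  {27} × {n, o, p} = {(27,n), (27,o), (27,p)}
  {26, 27} × {n, o} = {(26,n), (26,o), (27,n), (27,o)}
  {26, 27} × {n, p} = {(26,n), (26,p), (27,n), (27,p)}
  {26, 27} × {n, o, p} = {(26,n), (26,o), (26,p), (27,n), (27,o), (27,p)}
These 16 distinct sets form the basis B.
Close under arbitrary unions to get τ_{X×Y}; counting gives |τ_{X×Y}| = 36.


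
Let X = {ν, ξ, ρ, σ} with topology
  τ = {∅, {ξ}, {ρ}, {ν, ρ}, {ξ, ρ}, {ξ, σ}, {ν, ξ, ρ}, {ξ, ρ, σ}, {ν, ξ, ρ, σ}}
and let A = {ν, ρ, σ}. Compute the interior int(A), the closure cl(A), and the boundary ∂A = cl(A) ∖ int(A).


int(A) = {ν, ρ}, cl(A) = {ν, ρ, σ}, ∂A = {σ}.

Closed sets in (X, τ) are complements of opens:
  closed(X, τ) = {∅, {ν}, {σ}, {ν, ρ}, {ν, σ}, {ξ, σ}, {ν, ξ, σ}, {ν, ρ, σ}, {ν, ξ, ρ, σ}}.
int(A) = ⋃ {U ∈ τ : U ⊆ A}. Opens contained in A: ∅, {ρ}, {ν, ρ}.
Taking the union of these: int(A) = {ν, ρ}.
cl(A) = ⋂ {C closed : A ⊆ C}. Closed sets containing A: {ν, ρ, σ}, {ν, ξ, ρ, σ}.
Intersecting these: cl(A) = {ν, ρ, σ}.
∂A = cl(A) ∖ int(A) = {ν, ρ, σ} ∖ {ν, ρ} = {σ}.


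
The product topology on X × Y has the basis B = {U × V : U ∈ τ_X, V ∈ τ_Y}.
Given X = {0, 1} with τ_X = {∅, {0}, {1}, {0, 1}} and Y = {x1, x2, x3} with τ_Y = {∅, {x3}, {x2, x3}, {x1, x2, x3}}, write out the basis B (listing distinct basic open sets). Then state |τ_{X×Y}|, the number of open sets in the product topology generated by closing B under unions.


Basis B = {∅ × ∅, {0} × {x3}, {1} × {x3}, {0} × {x2, x3}, {0, 1} × {x3}, {1} × {x2, x3}, {0} × {x1, x2, x3}, {1} × {x1, x2, x3}, {0, 1} × {x2, x3}, {0, 1} × {x1, x2, x3}}; |τ_{X×Y}| = 16.

Enumerate products U × V with U ∈ τ_X, V ∈ τ_Y (deduplicated):
  ∅ × ∅ = {} (∅)
  {0} × {x3} = {(0,x3)}
  {1} × {x3} = {(1,x3)}
  {0} × {x2, x3} = {(0,x2), (0,x3)}
  {0, 1} × {x3} = {(0,x3), (1,x3)}
  {1} × {x2, x3} = {(1,x2), (1,x3)}
  {0} × {x1, x2, x3} = {(0,x1), (0,x2), (0,x3)}
  {1} × {x1, x2, x3} = {(1,x1), (1,x2), (1,x3)}
  {0, 1} × {x2, x3} = {(0,x2), (0,x3), (1,x2), (1,x3)}
  {0, 1} × {x1, x2, x3} = {(0,x1), (0,x2), (0,x3), (1,x1), (1,x2), (1,x3)}
These 10 distinct sets form the basis B.
Close under arbitrary unions to get τ_{X×Y}; counting gives |τ_{X×Y}| = 16.


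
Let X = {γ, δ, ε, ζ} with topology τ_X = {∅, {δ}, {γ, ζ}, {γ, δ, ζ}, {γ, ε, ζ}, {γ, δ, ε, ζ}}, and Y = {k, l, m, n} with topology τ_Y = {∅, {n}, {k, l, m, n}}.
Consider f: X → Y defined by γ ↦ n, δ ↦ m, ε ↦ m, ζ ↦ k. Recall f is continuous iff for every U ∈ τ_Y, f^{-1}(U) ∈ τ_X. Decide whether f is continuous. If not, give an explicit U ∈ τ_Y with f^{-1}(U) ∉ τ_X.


f is NOT continuous.

Compute f^{-1}(U) for each U ∈ τ_Y:
  U = ∅: f^{-1}(U) = ∅ ∈ τ_X ✓.
  U = {n}: f^{-1}(U) = {γ} ∉ τ_X ✗.
  U = {k, l, m, n}: f^{-1}(U) = {γ, δ, ε, ζ} ∈ τ_X ✓.
Found U = {n} with f^{-1}(U) = {γ} not in τ_X. Therefore f is NOT continuous.


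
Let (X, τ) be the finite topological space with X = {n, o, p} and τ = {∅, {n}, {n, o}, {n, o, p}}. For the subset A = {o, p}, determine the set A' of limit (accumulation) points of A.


A' = {p}

For each x ∈ X, list the open sets U ∈ τ with x ∈ U, then check whether U ∩ (A ∖ {x}) ≠ ∅ for every such U.
  x = n: open {n} ∋ x has {n} ∩ (A ∖ {n}) = ∅, so x is NOT a limit point.
  x = o: open {n, o} ∋ x has {n, o} ∩ (A ∖ {o}) = ∅, so x is NOT a limit point.
  x = p: opens ∋ x are {n, o, p}; each meets A ∖ {p}, so x IS a limit point.
Collecting: A' = {p}.


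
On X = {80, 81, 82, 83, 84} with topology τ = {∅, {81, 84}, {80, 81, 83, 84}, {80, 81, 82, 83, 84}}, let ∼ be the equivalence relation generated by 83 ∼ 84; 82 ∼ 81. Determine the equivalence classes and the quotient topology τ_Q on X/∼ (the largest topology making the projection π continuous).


X/∼ = {[80], [81=82], [83=84]}; |τ_Q| = 2.

Equivalence classes: [80], [81=82], [83=84].
Quotient map π: X → X/∼ sends 80 ↦ [80], 81 ↦ [81=82], 82 ↦ [81=82], 83 ↦ [83=84], 84 ↦ [83=84].
For each subset V ⊆ X/∼, compute π^{-1}(V) ⊆ X and check whether π^{-1}(V) ∈ τ. V is open in τ_Q iff π^{-1}(V) ∈ τ.
  V = {}: π^{-1}(V) = ∅ ∈ τ ✓.
  V = {[80]}: π^{-1}(V) = {80} ∉ τ ✗.
  V = {[81=82]}: π^{-1}(V) = {81, 82} ∉ τ ✗.
  V = {[80], [81=82]}: π^{-1}(V) = {80, 81, 82} ∉ τ ✗.
  V = {[83=84]}: π^{-1}(V) = {83, 84} ∉ τ ✗.
  V = {[80], [83=84]}: π^{-1}(V) = {80, 83, 84} ∉ τ ✗.
  V = {[81=82], [83=84]}: π^{-1}(V) = {81, 82, 83, 84} ∉ τ ✗.
  V = {[80], [81=82], [83=84]}: π^{-1}(V) = {80, 81, 82, 83, 84} ∈ τ ✓.
Open sets in the quotient: τ_Q = {{}, {[80], [81=82], [83=84]}} (2 elements).


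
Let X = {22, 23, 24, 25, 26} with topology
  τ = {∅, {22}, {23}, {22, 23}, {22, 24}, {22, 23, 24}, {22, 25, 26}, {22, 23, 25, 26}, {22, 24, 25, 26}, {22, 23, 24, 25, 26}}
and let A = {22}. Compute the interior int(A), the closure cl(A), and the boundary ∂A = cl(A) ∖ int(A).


int(A) = {22}, cl(A) = {22, 24, 25, 26}, ∂A = {24, 25, 26}.

Closed sets in (X, τ) are complements of opens:
  closed(X, τ) = {∅, {23}, {24}, {23, 24}, {25, 26}, {23, 25, 26}, {24, 25, 26}, {22, 24, 25, 26}, {23, 24, 25, 26}, {22, 23, 24, 25, 26}}.
int(A) = ⋃ {U ∈ τ : U ⊆ A}. Opens contained in A: ∅, {22}.
Taking the union of these: int(A) = {22}.
cl(A) = ⋂ {C closed : A ⊆ C}. Closed sets containing A: {22, 24, 25, 26}, {22, 23, 24, 25, 26}.
Intersecting these: cl(A) = {22, 24, 25, 26}.
∂A = cl(A) ∖ int(A) = {22, 24, 25, 26} ∖ {22} = {24, 25, 26}.


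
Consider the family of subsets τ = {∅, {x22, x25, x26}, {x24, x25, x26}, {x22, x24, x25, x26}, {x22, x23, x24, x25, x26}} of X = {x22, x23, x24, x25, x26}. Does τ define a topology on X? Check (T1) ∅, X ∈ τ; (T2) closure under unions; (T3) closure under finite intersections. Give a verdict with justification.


τ is NOT a topology on X.

Axiom (T1): ∅ ∈ τ? Yes; X ∈ τ? Yes.
Axiom (T2/T3): check pairwise unions and intersections of members of τ.
Counterexample for (T3): {x22, x25, x26} ∩ {x24, x25, x26} = {x25, x26} ∉ τ. Therefore τ is NOT a topology.


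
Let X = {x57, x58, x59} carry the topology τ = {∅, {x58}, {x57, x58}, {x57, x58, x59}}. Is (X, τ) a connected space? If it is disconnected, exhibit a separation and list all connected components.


(X, τ) is connected.

Find clopen sets (U ∈ τ with X ∖ U ∈ τ):
  U = ∅, X ∖ U = {x57, x58, x59} — both open, so U is clopen.
  U = {x57, x58, x59}, X ∖ U = ∅ — both open, so U is clopen.
Only trivial clopens (∅ and X) exist, so (X, τ) is connected.
Compute connected components by grouping points that agree on all clopens:
  component: {x57, x58, x59}


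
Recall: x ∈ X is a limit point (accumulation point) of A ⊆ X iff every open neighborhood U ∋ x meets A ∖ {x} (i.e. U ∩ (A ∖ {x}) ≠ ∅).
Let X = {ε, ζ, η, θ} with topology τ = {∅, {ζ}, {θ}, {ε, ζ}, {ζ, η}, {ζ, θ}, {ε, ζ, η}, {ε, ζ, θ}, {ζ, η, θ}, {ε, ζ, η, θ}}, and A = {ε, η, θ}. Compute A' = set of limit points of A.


A' = ∅

For each x ∈ X, list the open sets U ∈ τ with x ∈ U, then check whether U ∩ (A ∖ {x}) ≠ ∅ for every such U.
  x = ε: open {ε, ζ} ∋ x has {ε, ζ} ∩ (A ∖ {ε}) = ∅, so x is NOT a limit point.
  x = ζ: open {ζ} ∋ x has {ζ} ∩ (A ∖ {ζ}) = ∅, so x is NOT a limit point.
  x = η: open {ζ, η} ∋ x has {ζ, η} ∩ (A ∖ {η}) = ∅, so x is NOT a limit point.
  x = θ: open {θ} ∋ x has {θ} ∩ (A ∖ {θ}) = ∅, so x is NOT a limit point.
Collecting: A' = ∅.


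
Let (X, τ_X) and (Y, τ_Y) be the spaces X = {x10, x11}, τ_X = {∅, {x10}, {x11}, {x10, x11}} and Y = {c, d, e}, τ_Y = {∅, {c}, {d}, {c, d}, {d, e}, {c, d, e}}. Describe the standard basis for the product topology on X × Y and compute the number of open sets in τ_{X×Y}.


Basis B = {∅ × ∅, {x10} × {c}, {x10} × {d}, {x11} × {c}, {x11} × {d}, {x10} × {c, d}, {x10, x11} × {c}, {x10} × {d, e}, {x10, x11} × {d}, {x11} × {c, d}, {x11} × {d, e}, {x10} × {c, d, e}, {x11} × {c, d, e}, {x10, x11} × {c, d}, {x10, x11} × {d, e}, {x10, x11} × {c, d, e}}; |τ_{X×Y}| = 36.

Enumerate products U × V with U ∈ τ_X, V ∈ τ_Y (deduplicated):
  ∅ × ∅ = {} (∅)
  {x10} × {c} = {(x10,c)}
  {x10} × {d} = {(x10,d)}
  {x11} × {c} = {(x11,c)}
  {x11} × {d} = {(x11,d)}
  {x10} × {c, d} = {(x10,c), (x10,d)}
  {x10, x11} × {c} = {(x10,c), (x11,c)}
  {x10} × {d, e} = {(x10,d), (x10,e)}
  {x10, x11} × {d} = {(x10,d), (x11,d)}
  {x11} × {c, d} = {(x11,c), (x11,d)}
  {x11} × {d, e} = {(x11,d), (x11,e)}
  {x10} × {c, d, e} = {(x10,c), (x10,d), (x10,e)}
  {x11} × {c, d, e} = {(x11,c), (x11,d), (x11,e)}
  {x10, x11} × {c, d} = {(x10,c), (x10,d), (x11,c), (x11,d)}
  {x10, x11} × {d, e} = {(x10,d), (x10,e), (x11,d), (x11,e)}
  {x10, x11} × {c, d, e} = {(x10,c), (x10,d), (x10,e), (x11,c), (x11,d), (x11,e)}
These 16 distinct sets form the basis B.
Close under arbitrary unions to get τ_{X×Y}; counting gives |τ_{X×Y}| = 36.


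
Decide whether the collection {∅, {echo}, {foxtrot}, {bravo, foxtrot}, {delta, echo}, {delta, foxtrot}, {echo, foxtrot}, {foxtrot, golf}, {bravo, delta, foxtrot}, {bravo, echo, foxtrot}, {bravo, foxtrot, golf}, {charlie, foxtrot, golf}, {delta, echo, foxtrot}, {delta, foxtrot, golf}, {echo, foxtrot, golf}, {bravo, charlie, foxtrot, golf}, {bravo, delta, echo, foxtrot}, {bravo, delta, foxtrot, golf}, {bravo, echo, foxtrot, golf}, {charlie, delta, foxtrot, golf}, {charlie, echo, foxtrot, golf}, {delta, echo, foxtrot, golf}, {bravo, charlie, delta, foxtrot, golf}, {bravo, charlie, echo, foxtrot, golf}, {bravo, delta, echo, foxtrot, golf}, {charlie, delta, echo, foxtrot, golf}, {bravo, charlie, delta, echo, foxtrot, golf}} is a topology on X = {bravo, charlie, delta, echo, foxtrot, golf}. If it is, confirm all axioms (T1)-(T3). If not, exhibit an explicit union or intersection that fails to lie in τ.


τ is NOT a topology on X.

Axiom (T1): ∅ ∈ τ? Yes; X ∈ τ? Yes.
Axiom (T2/T3): check pairwise unions and intersections of members of τ.
Counterexample for (T3): {delta, echo} ∩ {delta, foxtrot} = {delta} ∉ τ. Therefore τ is NOT a topology.


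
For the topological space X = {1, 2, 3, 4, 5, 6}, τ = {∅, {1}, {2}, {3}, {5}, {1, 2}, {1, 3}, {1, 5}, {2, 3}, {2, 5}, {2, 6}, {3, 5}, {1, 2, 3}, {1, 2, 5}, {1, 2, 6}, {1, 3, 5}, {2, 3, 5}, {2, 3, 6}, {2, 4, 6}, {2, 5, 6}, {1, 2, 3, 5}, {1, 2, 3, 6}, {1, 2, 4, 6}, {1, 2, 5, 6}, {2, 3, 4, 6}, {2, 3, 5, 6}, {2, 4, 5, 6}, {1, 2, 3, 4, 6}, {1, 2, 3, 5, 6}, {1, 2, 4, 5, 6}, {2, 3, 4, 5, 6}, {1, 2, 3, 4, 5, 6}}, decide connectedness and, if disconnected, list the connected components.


(X, τ) is disconnected; components = [{1}, {3}, {5}, {2, 4, 6}].

Find clopen sets (U ∈ τ with X ∖ U ∈ τ):
  U = ∅, X ∖ U = {1, 2, 3, 4, 5, 6} — both open, so U is clopen.
  U = {1}, X ∖ U = {2, 3, 4, 5, 6} — both open, so U is clopen.
  U = {3}, X ∖ U = {1, 2, 4, 5, 6} — both open, so U is clopen.
  U = {5}, X ∖ U = {1, 2, 3, 4, 6} — both open, so U is clopen.
  U = {1, 3}, X ∖ U = {2, 4, 5, 6} — both open, so U is clopen.
  U = {1, 5}, X ∖ U = {2, 3, 4, 6} — both open, so U is clopen.
  U = {3, 5}, X ∖ U = {1, 2, 4, 6} — both open, so U is clopen.
  U = {1, 3, 5}, X ∖ U = {2, 4, 6} — both open, so U is clopen.
  U = {2, 4, 6}, X ∖ U = {1, 3, 5} — both open, so U is clopen.
  U = {1, 2, 4, 6}, X ∖ U = {3, 5} — both open, so U is clopen.
  U = {2, 3, 4, 6}, X ∖ U = {1, 5} — both open, so U is clopen.
  U = {2, 4, 5, 6}, X ∖ U = {1, 3} — both open, so U is clopen.
  U = {1, 2, 3, 4, 6}, X ∖ U = {5} — both open, so U is clopen.
  U = {1, 2, 4, 5, 6}, X ∖ U = {3} — both open, so U is clopen.
  U = {2, 3, 4, 5, 6}, X ∖ U = {1} — both open, so U is clopen.
  U = {1, 2, 3, 4, 5, 6}, X ∖ U = ∅ — both open, so U is clopen.
Nontrivial clopen(s) exist: e.g. {1, 3, 5}. So (X, τ) is disconnected.
Compute connected components by grouping points that agree on all clopens:
  component: {1}
  component: {3}
  component: {5}
  component: {2, 4, 6}


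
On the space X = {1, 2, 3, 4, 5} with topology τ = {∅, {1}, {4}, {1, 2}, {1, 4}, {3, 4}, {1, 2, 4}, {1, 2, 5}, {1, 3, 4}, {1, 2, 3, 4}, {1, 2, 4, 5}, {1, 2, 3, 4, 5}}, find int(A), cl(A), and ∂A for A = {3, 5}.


int(A) = ∅, cl(A) = {3, 5}, ∂A = {3, 5}.

Closed sets in (X, τ) are complements of opens:
  closed(X, τ) = {∅, {3}, {5}, {2, 5}, {3, 4}, {3, 5}, {1, 2, 5}, {2, 3, 5}, {3, 4, 5}, {1, 2, 3, 5}, {2, 3, 4, 5}, {1, 2, 3, 4, 5}}.
int(A) = ⋃ {U ∈ τ : U ⊆ A}. Opens contained in A: ∅.
Taking the union of these: int(A) = ∅.
cl(A) = ⋂ {C closed : A ⊆ C}. Closed sets containing A: {3, 5}, {2, 3, 5}, {3, 4, 5}, {1, 2, 3, 5}, {2, 3, 4, 5}, {1, 2, 3, 4, 5}.
Intersecting these: cl(A) = {3, 5}.
∂A = cl(A) ∖ int(A) = {3, 5} ∖ ∅ = {3, 5}.


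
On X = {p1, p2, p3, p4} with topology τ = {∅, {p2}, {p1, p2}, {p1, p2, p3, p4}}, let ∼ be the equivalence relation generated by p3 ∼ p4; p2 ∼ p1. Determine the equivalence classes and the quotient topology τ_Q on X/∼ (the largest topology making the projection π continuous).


X/∼ = {[p1=p2], [p3=p4]}; |τ_Q| = 3.

Equivalence classes: [p1=p2], [p3=p4].
Quotient map π: X → X/∼ sends p1 ↦ [p1=p2], p2 ↦ [p1=p2], p3 ↦ [p3=p4], p4 ↦ [p3=p4].
For each subset V ⊆ X/∼, compute π^{-1}(V) ⊆ X and check whether π^{-1}(V) ∈ τ. V is open in τ_Q iff π^{-1}(V) ∈ τ.
  V = {}: π^{-1}(V) = ∅ ∈ τ ✓.
  V = {[p1=p2]}: π^{-1}(V) = {p1, p2} ∈ τ ✓.
  V = {[p3=p4]}: π^{-1}(V) = {p3, p4} ∉ τ ✗.
  V = {[p1=p2], [p3=p4]}: π^{-1}(V) = {p1, p2, p3, p4} ∈ τ ✓.
Open sets in the quotient: τ_Q = {{}, {[p1=p2]}, {[p1=p2], [p3=p4]}} (3 elements).


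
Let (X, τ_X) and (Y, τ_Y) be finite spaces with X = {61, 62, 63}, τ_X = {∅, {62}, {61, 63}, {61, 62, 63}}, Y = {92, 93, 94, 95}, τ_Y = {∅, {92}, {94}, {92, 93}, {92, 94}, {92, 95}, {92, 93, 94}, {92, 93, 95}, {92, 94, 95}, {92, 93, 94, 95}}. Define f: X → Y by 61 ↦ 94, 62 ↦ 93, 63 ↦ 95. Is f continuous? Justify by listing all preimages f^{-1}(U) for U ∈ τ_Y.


f is NOT continuous.

Compute f^{-1}(U) for each U ∈ τ_Y:
  U = ∅: f^{-1}(U) = ∅ ∈ τ_X ✓.
  U = {92}: f^{-1}(U) = ∅ ∈ τ_X ✓.
  U = {94}: f^{-1}(U) = {61} ∉ τ_X ✗.
  U = {92, 93}: f^{-1}(U) = {62} ∈ τ_X ✓.
  U = {92, 94}: f^{-1}(U) = {61} ∉ τ_X ✗.
  U = {92, 95}: f^{-1}(U) = {63} ∉ τ_X ✗.
  U = {92, 93, 94}: f^{-1}(U) = {61, 62} ∉ τ_X ✗.
  U = {92, 93, 95}: f^{-1}(U) = {62, 63} ∉ τ_X ✗.
  U = {92, 94, 95}: f^{-1}(U) = {61, 63} ∈ τ_X ✓.
  U = {92, 93, 94, 95}: f^{-1}(U) = {61, 62, 63} ∈ τ_X ✓.
Found U = {94} with f^{-1}(U) = {61} not in τ_X. Therefore f is NOT continuous.


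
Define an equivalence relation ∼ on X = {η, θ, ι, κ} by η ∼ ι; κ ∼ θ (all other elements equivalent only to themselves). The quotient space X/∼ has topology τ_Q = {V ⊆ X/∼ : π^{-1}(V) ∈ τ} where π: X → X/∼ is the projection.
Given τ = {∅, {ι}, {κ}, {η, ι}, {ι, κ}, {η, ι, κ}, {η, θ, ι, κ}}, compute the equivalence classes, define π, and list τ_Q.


X/∼ = {[η=ι], [θ=κ]}; |τ_Q| = 3.

Equivalence classes: [η=ι], [θ=κ].
Quotient map π: X → X/∼ sends η ↦ [η=ι], θ ↦ [θ=κ], ι ↦ [η=ι], κ ↦ [θ=κ].
For each subset V ⊆ X/∼, compute π^{-1}(V) ⊆ X and check whether π^{-1}(V) ∈ τ. V is open in τ_Q iff π^{-1}(V) ∈ τ.
  V = {}: π^{-1}(V) = ∅ ∈ τ ✓.
  V = {[η=ι]}: π^{-1}(V) = {η, ι} ∈ τ ✓.
  V = {[θ=κ]}: π^{-1}(V) = {θ, κ} ∉ τ ✗.
  V = {[η=ι], [θ=κ]}: π^{-1}(V) = {η, θ, ι, κ} ∈ τ ✓.
Open sets in the quotient: τ_Q = {{}, {[η=ι]}, {[η=ι], [θ=κ]}} (3 elements).


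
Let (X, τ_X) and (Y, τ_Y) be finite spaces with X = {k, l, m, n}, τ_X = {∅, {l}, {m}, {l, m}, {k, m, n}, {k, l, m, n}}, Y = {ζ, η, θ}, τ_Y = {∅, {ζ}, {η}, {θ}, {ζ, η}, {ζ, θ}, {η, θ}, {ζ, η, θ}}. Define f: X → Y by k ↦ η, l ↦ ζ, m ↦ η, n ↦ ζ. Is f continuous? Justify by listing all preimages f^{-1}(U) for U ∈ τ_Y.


f is NOT continuous.

Compute f^{-1}(U) for each U ∈ τ_Y:
  U = ∅: f^{-1}(U) = ∅ ∈ τ_X ✓.
  U = {ζ}: f^{-1}(U) = {l, n} ∉ τ_X ✗.
  U = {η}: f^{-1}(U) = {k, m} ∉ τ_X ✗.
  U = {θ}: f^{-1}(U) = ∅ ∈ τ_X ✓.
  U = {ζ, η}: f^{-1}(U) = {k, l, m, n} ∈ τ_X ✓.
  U = {ζ, θ}: f^{-1}(U) = {l, n} ∉ τ_X ✗.
  U = {η, θ}: f^{-1}(U) = {k, m} ∉ τ_X ✗.
  U = {ζ, η, θ}: f^{-1}(U) = {k, l, m, n} ∈ τ_X ✓.
Found U = {ζ} with f^{-1}(U) = {l, n} not in τ_X. Therefore f is NOT continuous.


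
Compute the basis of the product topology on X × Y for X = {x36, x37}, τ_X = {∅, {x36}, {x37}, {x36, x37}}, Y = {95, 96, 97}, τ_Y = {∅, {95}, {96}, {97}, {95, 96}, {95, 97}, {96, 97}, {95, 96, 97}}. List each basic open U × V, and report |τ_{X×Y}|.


Basis B = {∅ × ∅, {x36} × {95}, {x36} × {96}, {x36} × {97}, {x37} × {95}, {x37} × {96}, {x37} × {97}, {x36} × {95, 96}, {x36} × {95, 97}, {x36, x37} × {95}, {x36} × {96, 97}, {x36, x37} × {96}, {x36, x37} × {97}, {x37} × {95, 96}, {x37} × {95, 97}, {x37} × {96, 97}, {x36} × {95, 96, 97}, {x37} × {95, 96, 97}, {x36, x37} × {95, 96}, {x36, x37} × {95, 97}, {x36, x37} × {96, 97}, {x36, x37} × {95, 96, 97}}; |τ_{X×Y}| = 64.

Enumerate products U × V with U ∈ τ_X, V ∈ τ_Y (deduplicated):
  ∅ × ∅ = {} (∅)
  {x36} × {95} = {(x36,95)}
  {x36} × {96} = {(x36,96)}
  {x36} × {97} = {(x36,97)}
  {x37} × {95} = {(x37,95)}
  {x37} × {96} = {(x37,96)}
  {x37} × {97} = {(x37,97)}
  {x36} × {95, 96} = {(x36,95), (x36,96)}
  {x36} × {95, 97} = {(x36,95), (x36,97)}
  {x36, x37} × {95} = {(x36,95), (x37,95)}
  {x36} × {96, 97} = {(x36,96), (x36,97)}
  {x36, x37} × {96} = {(x36,96), (x37,96)}
  {x36, x37} × {97} = {(x36,97), (x37,97)}
  {x37} × {95, 96} = {(x37,95), (x37,96)}
  {x37} × {95, 97} = {(x37,95), (x37,97)}
  {x37} × {96, 97} = {(x37,96), (x37,97)}
  {x36} × {95, 96, 97} = {(x36,95), (x36,96), (x36,97)}
  {x37} × {95, 96, 97} = {(x37,95), (x37,96), (x37,97)}
  {x36, x37} × {95, 96} = {(x36,95), (x36,96), (x37,95), (x37,96)}
  {x36, x37} × {95, 97} = {(x36,95), (x36,97), (x37,95), (x37,97)}
  {x36, x37} × {96, 97} = {(x36,96), (x36,97), (x37,96), (x37,97)}
  {x36, x37} × {95, 96, 97} = {(x36,95), (x36,96), (x36,97), (x37,95), (x37,96), (x37,97)}
These 22 distinct sets form the basis B.
Close under arbitrary unions to get τ_{X×Y}; counting gives |τ_{X×Y}| = 64.


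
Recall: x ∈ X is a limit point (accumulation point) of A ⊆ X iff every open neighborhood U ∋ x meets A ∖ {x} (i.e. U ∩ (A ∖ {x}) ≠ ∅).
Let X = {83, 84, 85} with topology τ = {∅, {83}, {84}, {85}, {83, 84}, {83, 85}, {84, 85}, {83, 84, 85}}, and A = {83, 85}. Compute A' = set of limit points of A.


A' = ∅

For each x ∈ X, list the open sets U ∈ τ with x ∈ U, then check whether U ∩ (A ∖ {x}) ≠ ∅ for every such U.
  x = 83: open {83} ∋ x has {83} ∩ (A ∖ {83}) = ∅, so x is NOT a limit point.
  x = 84: open {84} ∋ x has {84} ∩ (A ∖ {84}) = ∅, so x is NOT a limit point.
  x = 85: open {85} ∋ x has {85} ∩ (A ∖ {85}) = ∅, so x is NOT a limit point.
Collecting: A' = ∅.


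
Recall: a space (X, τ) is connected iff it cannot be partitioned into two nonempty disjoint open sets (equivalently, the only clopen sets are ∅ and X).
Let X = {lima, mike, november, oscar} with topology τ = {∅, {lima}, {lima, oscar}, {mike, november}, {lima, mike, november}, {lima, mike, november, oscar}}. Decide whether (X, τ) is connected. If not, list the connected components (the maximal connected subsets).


(X, τ) is disconnected; components = [{lima, oscar}, {mike, november}].

Find clopen sets (U ∈ τ with X ∖ U ∈ τ):
  U = ∅, X ∖ U = {lima, mike, november, oscar} — both open, so U is clopen.
  U = {lima, oscar}, X ∖ U = {mike, november} — both open, so U is clopen.
  U = {mike, november}, X ∖ U = {lima, oscar} — both open, so U is clopen.
  U = {lima, mike, november, oscar}, X ∖ U = ∅ — both open, so U is clopen.
Nontrivial clopen(s) exist: e.g. {mike, november}. So (X, τ) is disconnected.
Compute connected components by grouping points that agree on all clopens:
  component: {lima, oscar}
  component: {mike, november}


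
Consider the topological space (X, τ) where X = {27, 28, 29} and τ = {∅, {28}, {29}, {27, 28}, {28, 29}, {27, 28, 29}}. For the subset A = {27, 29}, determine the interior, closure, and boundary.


int(A) = {29}, cl(A) = {27, 29}, ∂A = {27}.

Closed sets in (X, τ) are complements of opens:
  closed(X, τ) = {∅, {27}, {29}, {27, 28}, {27, 29}, {27, 28, 29}}.
int(A) = ⋃ {U ∈ τ : U ⊆ A}. Opens contained in A: ∅, {29}.
Taking the union of these: int(A) = {29}.
cl(A) = ⋂ {C closed : A ⊆ C}. Closed sets containing A: {27, 29}, {27, 28, 29}.
Intersecting these: cl(A) = {27, 29}.
∂A = cl(A) ∖ int(A) = {27, 29} ∖ {29} = {27}.


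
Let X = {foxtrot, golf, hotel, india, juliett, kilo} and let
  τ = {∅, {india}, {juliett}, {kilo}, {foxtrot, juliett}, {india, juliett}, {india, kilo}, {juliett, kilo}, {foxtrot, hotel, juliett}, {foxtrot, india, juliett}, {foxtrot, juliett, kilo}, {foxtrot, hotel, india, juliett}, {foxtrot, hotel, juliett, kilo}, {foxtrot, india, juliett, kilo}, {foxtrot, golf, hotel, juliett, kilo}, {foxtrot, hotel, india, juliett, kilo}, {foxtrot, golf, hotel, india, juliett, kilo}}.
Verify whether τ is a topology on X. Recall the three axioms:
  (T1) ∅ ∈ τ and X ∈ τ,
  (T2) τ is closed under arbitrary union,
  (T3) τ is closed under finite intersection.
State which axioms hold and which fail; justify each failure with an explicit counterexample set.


τ is NOT a topology on X.

Axiom (T1): ∅ ∈ τ? Yes; X ∈ τ? Yes.
Axiom (T2/T3): check pairwise unions and intersections of members of τ.
Counterexample for (T2): {india} ∪ {juliett, kilo} = {india, juliett, kilo} ∉ τ. Therefore τ is NOT a topology.


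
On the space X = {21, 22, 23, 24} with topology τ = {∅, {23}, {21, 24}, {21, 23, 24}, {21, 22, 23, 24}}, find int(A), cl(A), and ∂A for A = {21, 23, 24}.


int(A) = {21, 23, 24}, cl(A) = {21, 22, 23, 24}, ∂A = {22}.

Closed sets in (X, τ) are complements of opens:
  closed(X, τ) = {∅, {22}, {22, 23}, {21, 22, 24}, {21, 22, 23, 24}}.
int(A) = ⋃ {U ∈ τ : U ⊆ A}. Opens contained in A: ∅, {23}, {21, 24}, {21, 23, 24}.
Taking the union of these: int(A) = {21, 23, 24}.
cl(A) = ⋂ {C closed : A ⊆ C}. Closed sets containing A: {21, 22, 23, 24}.
Intersecting these: cl(A) = {21, 22, 23, 24}.
∂A = cl(A) ∖ int(A) = {21, 22, 23, 24} ∖ {21, 23, 24} = {22}.


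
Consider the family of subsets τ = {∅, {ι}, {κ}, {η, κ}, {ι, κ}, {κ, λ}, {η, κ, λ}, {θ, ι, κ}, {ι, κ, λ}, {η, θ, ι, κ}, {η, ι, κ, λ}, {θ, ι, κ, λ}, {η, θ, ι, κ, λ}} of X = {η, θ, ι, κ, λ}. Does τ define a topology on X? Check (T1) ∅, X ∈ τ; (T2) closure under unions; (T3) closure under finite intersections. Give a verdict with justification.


τ is NOT a topology on X.

Axiom (T1): ∅ ∈ τ? Yes; X ∈ τ? Yes.
Axiom (T2/T3): check pairwise unions and intersections of members of τ.
Counterexample for (T2): {ι} ∪ {η, κ} = {η, ι, κ} ∉ τ. Therefore τ is NOT a topology.


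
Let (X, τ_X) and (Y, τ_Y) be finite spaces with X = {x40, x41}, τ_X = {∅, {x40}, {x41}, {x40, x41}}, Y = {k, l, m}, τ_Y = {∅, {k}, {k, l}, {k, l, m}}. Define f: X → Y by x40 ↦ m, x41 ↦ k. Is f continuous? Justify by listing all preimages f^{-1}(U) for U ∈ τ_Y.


f IS continuous.

Compute f^{-1}(U) for each U ∈ τ_Y:
  U = ∅: f^{-1}(U) = ∅ ∈ τ_X ✓.
  U = {k}: f^{-1}(U) = {x41} ∈ τ_X ✓.
  U = {k, l}: f^{-1}(U) = {x41} ∈ τ_X ✓.
  U = {k, l, m}: f^{-1}(U) = {x40, x41} ∈ τ_X ✓.
Every preimage lies in τ_X, so f IS continuous.


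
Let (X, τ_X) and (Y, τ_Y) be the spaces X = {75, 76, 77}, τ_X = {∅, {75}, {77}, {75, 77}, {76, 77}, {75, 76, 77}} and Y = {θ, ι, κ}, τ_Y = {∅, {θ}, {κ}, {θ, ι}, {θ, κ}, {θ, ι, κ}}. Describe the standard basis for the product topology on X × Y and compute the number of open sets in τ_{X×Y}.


Basis B = {∅ × ∅, {75} × {θ}, {75} × {κ}, {77} × {θ}, {77} × {κ}, {75} × {θ, ι}, {75} × {θ, κ}, {75, 77} × {θ}, {75, 77} × {κ}, {76, 77} × {θ}, {76, 77} × {κ}, {77} × {θ, ι}, {77} × {θ, κ}, {75} × {θ, ι, κ}, {75, 76, 77} × {θ}, {75, 76, 77} × {κ}, {77} × {θ, ι, κ}, {75, 77} × {θ, ι}, {75, 77} × {θ, κ}, {76, 77} × {θ, ι}, {76, 77} × {θ, κ}, {75, 77} × {θ, ι, κ}, {75, 76, 77} × {θ, ι}, {75, 76, 77} × {θ, κ}, {76, 77} × {θ, ι, κ}, {75, 76, 77} × {θ, ι, κ}}; |τ_{X×Y}| = 108.

Enumerate products U × V with U ∈ τ_X, V ∈ τ_Y (deduplicated):
  ∅ × ∅ = {} (∅)
  {75} × {θ} = {(75,θ)}
  {75} × {κ} = {(75,κ)}
  {77} × {θ} = {(77,θ)}
  {77} × {κ} = {(77,κ)}
  {75} × {θ, ι} = {(75,θ), (75,ι)}
  {75} × {θ, κ} = {(75,θ), (75,κ)}
  {75, 77} × {θ} = {(75,θ), (77,θ)}
  {75, 77} × {κ} = {(75,κ), (77,κ)}
  {76, 77} × {θ} = {(76,θ), (77,θ)}
  {76, 77} × {κ} = {(76,κ), (77,κ)}
  {77} × {θ, ι} = {(77,θ), (77,ι)}
  {77} × {θ, κ} = {(77,θ), (77,κ)}
  {75} × {θ, ι, κ} = {(75,θ), (75,ι), (75,κ)}
  {75, 76, 77} × {θ} = {(75,θ), (76,θ), (77,θ)}
  {75, 76, 77} × {κ} = {(75,κ), (76,κ), (77,κ)}
  {77} × {θ, ι, κ} = {(77,θ), (77,ι), (77,κ)}
  {75, 77} × {θ, ι} = {(75,θ), (75,ι), (77,θ), (77,ι)}
  {75, 77} × {θ, κ} = {(75,θ), (75,κ), (77,θ), (77,κ)}
  {76, 77} × {θ, ι} = {(76,θ), (76,ι), (77,θ), (77,ι)}
  {76, 77} × {θ, κ} = {(76,θ), (76,κ), (77,θ), (77,κ)}
  {75, 77} × {θ, ι, κ} = {(75,θ), (75,ι), (75,κ), (77,θ), (77,ι), (77,κ)}
  {75, 76, 77} × {θ, ι} = {(75,θ), (75,ι), (76,θ), (76,ι), (77,θ), (77,ι)}
  {75, 76, 77} × {θ, κ} = {(75,θ), (75,κ), (76,θ), (76,κ), (77,θ), (77,κ)}
  {76, 77} × {θ, ι, κ} = {(76,θ), (76,ι), (76,κ), (77,θ), (77,ι), (77,κ)}
  {75, 76, 77} × {θ, ι, κ} = {(75,θ), (75,ι), (75,κ), (76,θ), (76,ι), (76,κ), (77,θ), (77,ι), (77,κ)}
These 26 distinct sets form the basis B.
Close under arbitrary unions to get τ_{X×Y}; counting gives |τ_{X×Y}| = 108.


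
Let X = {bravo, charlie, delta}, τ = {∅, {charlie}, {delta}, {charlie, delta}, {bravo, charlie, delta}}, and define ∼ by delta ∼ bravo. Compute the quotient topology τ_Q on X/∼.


X/∼ = {[bravo=delta], [charlie]}; |τ_Q| = 3.

Equivalence classes: [bravo=delta], [charlie].
Quotient map π: X → X/∼ sends bravo ↦ [bravo=delta], charlie ↦ [charlie], delta ↦ [bravo=delta].
For each subset V ⊆ X/∼, compute π^{-1}(V) ⊆ X and check whether π^{-1}(V) ∈ τ. V is open in τ_Q iff π^{-1}(V) ∈ τ.
  V = {}: π^{-1}(V) = ∅ ∈ τ ✓.
  V = {[bravo=delta]}: π^{-1}(V) = {bravo, delta} ∉ τ ✗.
  V = {[charlie]}: π^{-1}(V) = {charlie} ∈ τ ✓.
  V = {[bravo=delta], [charlie]}: π^{-1}(V) = {bravo, charlie, delta} ∈ τ ✓.
Open sets in the quotient: τ_Q = {{}, {[charlie]}, {[bravo=delta], [charlie]}} (3 elements).


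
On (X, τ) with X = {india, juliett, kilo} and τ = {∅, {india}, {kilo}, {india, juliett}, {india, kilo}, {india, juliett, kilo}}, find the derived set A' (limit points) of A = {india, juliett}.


A' = {juliett}

For each x ∈ X, list the open sets U ∈ τ with x ∈ U, then check whether U ∩ (A ∖ {x}) ≠ ∅ for every such U.
  x = india: open {india} ∋ x has {india} ∩ (A ∖ {india}) = ∅, so x is NOT a limit point.
  x = juliett: opens ∋ x are {india, juliett}, {india, juliett, kilo}; each meets A ∖ {juliett}, so x IS a limit point.
  x = kilo: open {kilo} ∋ x has {kilo} ∩ (A ∖ {kilo}) = ∅, so x is NOT a limit point.
Collecting: A' = {juliett}.


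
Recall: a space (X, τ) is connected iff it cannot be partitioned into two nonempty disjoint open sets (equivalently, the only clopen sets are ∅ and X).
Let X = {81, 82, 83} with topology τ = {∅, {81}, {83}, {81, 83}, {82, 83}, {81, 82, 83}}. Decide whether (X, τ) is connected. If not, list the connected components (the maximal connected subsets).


(X, τ) is disconnected; components = [{81}, {82, 83}].

Find clopen sets (U ∈ τ with X ∖ U ∈ τ):
  U = ∅, X ∖ U = {81, 82, 83} — both open, so U is clopen.
  U = {81}, X ∖ U = {82, 83} — both open, so U is clopen.
  U = {82, 83}, X ∖ U = {81} — both open, so U is clopen.
  U = {81, 82, 83}, X ∖ U = ∅ — both open, so U is clopen.
Nontrivial clopen(s) exist: e.g. {81}. So (X, τ) is disconnected.
Compute connected components by grouping points that agree on all clopens:
  component: {81}
  component: {82, 83}


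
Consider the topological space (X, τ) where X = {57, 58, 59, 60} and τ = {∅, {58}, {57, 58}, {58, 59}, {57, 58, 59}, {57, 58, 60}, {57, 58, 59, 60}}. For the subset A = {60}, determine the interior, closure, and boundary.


int(A) = ∅, cl(A) = {60}, ∂A = {60}.

Closed sets in (X, τ) are complements of opens:
  closed(X, τ) = {∅, {59}, {60}, {57, 60}, {59, 60}, {57, 59, 60}, {57, 58, 59, 60}}.
int(A) = ⋃ {U ∈ τ : U ⊆ A}. Opens contained in A: ∅.
Taking the union of these: int(A) = ∅.
cl(A) = ⋂ {C closed : A ⊆ C}. Closed sets containing A: {60}, {57, 60}, {59, 60}, {57, 59, 60}, {57, 58, 59, 60}.
Intersecting these: cl(A) = {60}.
∂A = cl(A) ∖ int(A) = {60} ∖ ∅ = {60}.


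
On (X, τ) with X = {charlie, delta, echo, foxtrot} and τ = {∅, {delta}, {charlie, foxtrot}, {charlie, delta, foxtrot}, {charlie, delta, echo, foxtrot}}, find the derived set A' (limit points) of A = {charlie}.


A' = {echo, foxtrot}

For each x ∈ X, list the open sets U ∈ τ with x ∈ U, then check whether U ∩ (A ∖ {x}) ≠ ∅ for every such U.
  x = charlie: open {charlie, foxtrot} ∋ x has {charlie, foxtrot} ∩ (A ∖ {charlie}) = ∅, so x is NOT a limit point.
  x = delta: open {delta} ∋ x has {delta} ∩ (A ∖ {delta}) = ∅, so x is NOT a limit point.
  x = echo: opens ∋ x are {charlie, delta, echo, foxtrot}; each meets A ∖ {echo}, so x IS a limit point.
  x = foxtrot: opens ∋ x are {charlie, foxtrot}, {charlie, delta, foxtrot}, {charlie, delta, echo, foxtrot}; each meets A ∖ {foxtrot}, so x IS a limit point.
Collecting: A' = {echo, foxtrot}.


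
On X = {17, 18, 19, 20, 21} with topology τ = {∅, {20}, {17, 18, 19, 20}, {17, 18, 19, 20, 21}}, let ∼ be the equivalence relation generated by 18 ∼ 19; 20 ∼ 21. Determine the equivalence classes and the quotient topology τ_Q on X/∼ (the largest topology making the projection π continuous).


X/∼ = {[17], [18=19], [20=21]}; |τ_Q| = 2.

Equivalence classes: [17], [18=19], [20=21].
Quotient map π: X → X/∼ sends 17 ↦ [17], 18 ↦ [18=19], 19 ↦ [18=19], 20 ↦ [20=21], 21 ↦ [20=21].
For each subset V ⊆ X/∼, compute π^{-1}(V) ⊆ X and check whether π^{-1}(V) ∈ τ. V is open in τ_Q iff π^{-1}(V) ∈ τ.
  V = {}: π^{-1}(V) = ∅ ∈ τ ✓.
  V = {[17]}: π^{-1}(V) = {17} ∉ τ ✗.
  V = {[18=19]}: π^{-1}(V) = {18, 19} ∉ τ ✗.
  V = {[17], [18=19]}: π^{-1}(V) = {17, 18, 19} ∉ τ ✗.
  V = {[20=21]}: π^{-1}(V) = {20, 21} ∉ τ ✗.
  V = {[17], [20=21]}: π^{-1}(V) = {17, 20, 21} ∉ τ ✗.
  V = {[18=19], [20=21]}: π^{-1}(V) = {18, 19, 20, 21} ∉ τ ✗.
  V = {[17], [18=19], [20=21]}: π^{-1}(V) = {17, 18, 19, 20, 21} ∈ τ ✓.
Open sets in the quotient: τ_Q = {{}, {[17], [18=19], [20=21]}} (2 elements).


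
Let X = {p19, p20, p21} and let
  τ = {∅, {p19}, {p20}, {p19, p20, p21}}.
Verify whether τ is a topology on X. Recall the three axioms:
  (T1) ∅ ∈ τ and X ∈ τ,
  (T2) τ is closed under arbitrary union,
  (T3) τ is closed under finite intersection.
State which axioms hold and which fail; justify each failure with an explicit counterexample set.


τ is NOT a topology on X.

Axiom (T1): ∅ ∈ τ? Yes; X ∈ τ? Yes.
Axiom (T2/T3): check pairwise unions and intersections of members of τ.
Counterexample for (T2): {p19} ∪ {p20} = {p19, p20} ∉ τ. Therefore τ is NOT a topology.


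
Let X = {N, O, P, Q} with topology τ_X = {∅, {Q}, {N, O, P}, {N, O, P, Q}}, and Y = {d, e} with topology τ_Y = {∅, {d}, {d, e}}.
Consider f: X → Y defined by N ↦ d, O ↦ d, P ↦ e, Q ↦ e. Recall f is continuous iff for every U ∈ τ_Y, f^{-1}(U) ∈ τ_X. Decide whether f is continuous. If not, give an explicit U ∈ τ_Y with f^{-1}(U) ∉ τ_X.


f is NOT continuous.

Compute f^{-1}(U) for each U ∈ τ_Y:
  U = ∅: f^{-1}(U) = ∅ ∈ τ_X ✓.
  U = {d}: f^{-1}(U) = {N, O} ∉ τ_X ✗.
  U = {d, e}: f^{-1}(U) = {N, O, P, Q} ∈ τ_X ✓.
Found U = {d} with f^{-1}(U) = {N, O} not in τ_X. Therefore f is NOT continuous.


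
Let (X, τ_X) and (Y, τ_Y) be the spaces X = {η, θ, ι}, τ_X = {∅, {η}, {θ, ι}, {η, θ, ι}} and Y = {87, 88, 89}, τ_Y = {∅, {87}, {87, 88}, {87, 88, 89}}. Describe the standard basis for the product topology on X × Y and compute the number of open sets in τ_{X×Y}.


Basis B = {∅ × ∅, {η} × {87}, {η} × {87, 88}, {θ, ι} × {87}, {η} × {87, 88, 89}, {η, θ, ι} × {87}, {θ, ι} × {87, 88}, {η, θ, ι} × {87, 88}, {θ, ι} × {87, 88, 89}, {η, θ, ι} × {87, 88, 89}}; |τ_{X×Y}| = 16.

Enumerate products U × V with U ∈ τ_X, V ∈ τ_Y (deduplicated):
  ∅ × ∅ = {} (∅)
  {η} × {87} = {(η,87)}
  {η} × {87, 88} = {(η,87), (η,88)}
  {θ, ι} × {87} = {(θ,87), (ι,87)}
  {η} × {87, 88, 89} = {(η,87), (η,88), (η,89)}
  {η, θ, ι} × {87} = {(η,87), (θ,87), (ι,87)}
  {θ, ι} × {87, 88} = {(θ,87), (θ,88), (ι,87), (ι,88)}
  {η, θ, ι} × {87, 88} = {(η,87), (η,88), (θ,87), (θ,88), (ι,87), (ι,88)}
  {θ, ι} × {87, 88, 89} = {(θ,87), (θ,88), (θ,89), (ι,87), (ι,88), (ι,89)}
  {η, θ, ι} × {87, 88, 89} = {(η,87), (η,88), (η,89), (θ,87), (θ,88), (θ,89), (ι,87), (ι,88), (ι,89)}
These 10 distinct sets form the basis B.
Close under arbitrary unions to get τ_{X×Y}; counting gives |τ_{X×Y}| = 16.


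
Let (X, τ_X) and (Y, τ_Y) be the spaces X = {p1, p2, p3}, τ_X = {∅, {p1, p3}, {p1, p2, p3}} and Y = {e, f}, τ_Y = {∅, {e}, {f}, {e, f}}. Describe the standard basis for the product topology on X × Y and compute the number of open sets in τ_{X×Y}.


Basis B = {∅ × ∅, {p1, p3} × {e}, {p1, p3} × {f}, {p1, p2, p3} × {e}, {p1, p2, p3} × {f}, {p1, p3} × {e, f}, {p1, p2, p3} × {e, f}}; |τ_{X×Y}| = 9.

Enumerate products U × V with U ∈ τ_X, V ∈ τ_Y (deduplicated):
  ∅ × ∅ = {} (∅)
  {p1, p3} × {e} = {(p1,e), (p3,e)}
  {p1, p3} × {f} = {(p1,f), (p3,f)}
  {p1, p2, p3} × {e} = {(p1,e), (p2,e), (p3,e)}
  {p1, p2, p3} × {f} = {(p1,f), (p2,f), (p3,f)}
  {p1, p3} × {e, f} = {(p1,e), (p1,f), (p3,e), (p3,f)}
  {p1, p2, p3} × {e, f} = {(p1,e), (p1,f), (p2,e), (p2,f), (p3,e), (p3,f)}
These 7 distinct sets form the basis B.
Close under arbitrary unions to get τ_{X×Y}; counting gives |τ_{X×Y}| = 9.


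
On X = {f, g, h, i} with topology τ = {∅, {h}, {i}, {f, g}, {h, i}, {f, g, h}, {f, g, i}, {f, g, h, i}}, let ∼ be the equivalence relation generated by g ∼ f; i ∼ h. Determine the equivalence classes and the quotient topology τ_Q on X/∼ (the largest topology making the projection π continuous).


X/∼ = {[f=g], [h=i]}; |τ_Q| = 4.

Equivalence classes: [f=g], [h=i].
Quotient map π: X → X/∼ sends f ↦ [f=g], g ↦ [f=g], h ↦ [h=i], i ↦ [h=i].
For each subset V ⊆ X/∼, compute π^{-1}(V) ⊆ X and check whether π^{-1}(V) ∈ τ. V is open in τ_Q iff π^{-1}(V) ∈ τ.
  V = {}: π^{-1}(V) = ∅ ∈ τ ✓.
  V = {[f=g]}: π^{-1}(V) = {f, g} ∈ τ ✓.
  V = {[h=i]}: π^{-1}(V) = {h, i} ∈ τ ✓.
  V = {[f=g], [h=i]}: π^{-1}(V) = {f, g, h, i} ∈ τ ✓.
Open sets in the quotient: τ_Q = {{}, {[f=g]}, {[h=i]}, {[f=g], [h=i]}} (4 elements).
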